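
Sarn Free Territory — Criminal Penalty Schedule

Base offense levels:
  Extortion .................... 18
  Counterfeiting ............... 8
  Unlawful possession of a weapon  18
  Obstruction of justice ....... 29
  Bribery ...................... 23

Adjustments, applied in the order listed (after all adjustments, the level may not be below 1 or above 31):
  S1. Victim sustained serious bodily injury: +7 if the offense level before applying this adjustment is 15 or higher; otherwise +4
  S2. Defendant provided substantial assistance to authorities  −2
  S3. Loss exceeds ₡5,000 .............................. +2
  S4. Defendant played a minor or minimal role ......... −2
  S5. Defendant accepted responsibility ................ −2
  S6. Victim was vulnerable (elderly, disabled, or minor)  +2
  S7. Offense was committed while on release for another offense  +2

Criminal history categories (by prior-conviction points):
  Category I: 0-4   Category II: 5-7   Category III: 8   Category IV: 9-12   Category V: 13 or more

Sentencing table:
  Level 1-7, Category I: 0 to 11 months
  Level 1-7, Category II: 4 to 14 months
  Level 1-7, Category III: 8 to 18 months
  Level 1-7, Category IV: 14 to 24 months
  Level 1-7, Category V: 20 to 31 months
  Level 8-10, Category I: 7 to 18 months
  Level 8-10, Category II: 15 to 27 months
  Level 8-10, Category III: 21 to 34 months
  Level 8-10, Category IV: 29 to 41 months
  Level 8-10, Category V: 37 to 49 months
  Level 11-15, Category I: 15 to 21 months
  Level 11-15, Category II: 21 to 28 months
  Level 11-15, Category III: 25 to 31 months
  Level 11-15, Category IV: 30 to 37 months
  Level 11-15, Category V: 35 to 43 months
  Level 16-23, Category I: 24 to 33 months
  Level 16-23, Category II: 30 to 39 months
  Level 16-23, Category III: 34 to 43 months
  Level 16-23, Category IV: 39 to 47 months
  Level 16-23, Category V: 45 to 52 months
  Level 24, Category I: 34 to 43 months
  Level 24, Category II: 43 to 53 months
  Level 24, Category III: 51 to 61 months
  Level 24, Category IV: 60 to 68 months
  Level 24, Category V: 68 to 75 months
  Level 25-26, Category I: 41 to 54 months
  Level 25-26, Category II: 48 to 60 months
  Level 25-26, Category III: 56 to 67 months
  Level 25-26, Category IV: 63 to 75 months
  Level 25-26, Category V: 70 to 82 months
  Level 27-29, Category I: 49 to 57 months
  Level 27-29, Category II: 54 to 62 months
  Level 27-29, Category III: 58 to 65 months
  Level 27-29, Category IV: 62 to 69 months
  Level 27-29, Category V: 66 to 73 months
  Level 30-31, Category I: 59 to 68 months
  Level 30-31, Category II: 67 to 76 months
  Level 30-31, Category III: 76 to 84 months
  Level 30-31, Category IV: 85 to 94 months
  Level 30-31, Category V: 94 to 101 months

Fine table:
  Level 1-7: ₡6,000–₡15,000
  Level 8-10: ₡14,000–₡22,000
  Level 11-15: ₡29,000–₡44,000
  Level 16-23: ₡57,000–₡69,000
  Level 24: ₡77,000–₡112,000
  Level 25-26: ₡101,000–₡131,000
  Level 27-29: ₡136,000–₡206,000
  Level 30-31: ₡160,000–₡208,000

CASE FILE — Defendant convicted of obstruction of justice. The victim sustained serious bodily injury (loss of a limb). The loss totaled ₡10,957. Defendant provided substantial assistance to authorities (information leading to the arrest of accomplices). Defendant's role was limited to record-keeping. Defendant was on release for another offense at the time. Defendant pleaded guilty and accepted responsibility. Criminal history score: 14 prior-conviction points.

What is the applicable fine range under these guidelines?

Base offense level for obstruction of justice: 29.
S1 applies (level before this adjustment is 29 ≥ 15, so +7): 29 + 7 = 36.
S2 applies: 36 − 2 = 34.
S3 applies: 34 + 2 = 36.
S4 applies: 36 − 2 = 34.
S5 applies: 34 − 2 = 32.
S7 applies: 32 + 2 = 34.
Level 34 exceeds the maximum of 31; capped at 31.
Final offense level: 31.
Level 31 falls in the 30-31 band.
Fine table: Level 30-31 → ₡160,000–₡208,000.

₡160,000–₡208,000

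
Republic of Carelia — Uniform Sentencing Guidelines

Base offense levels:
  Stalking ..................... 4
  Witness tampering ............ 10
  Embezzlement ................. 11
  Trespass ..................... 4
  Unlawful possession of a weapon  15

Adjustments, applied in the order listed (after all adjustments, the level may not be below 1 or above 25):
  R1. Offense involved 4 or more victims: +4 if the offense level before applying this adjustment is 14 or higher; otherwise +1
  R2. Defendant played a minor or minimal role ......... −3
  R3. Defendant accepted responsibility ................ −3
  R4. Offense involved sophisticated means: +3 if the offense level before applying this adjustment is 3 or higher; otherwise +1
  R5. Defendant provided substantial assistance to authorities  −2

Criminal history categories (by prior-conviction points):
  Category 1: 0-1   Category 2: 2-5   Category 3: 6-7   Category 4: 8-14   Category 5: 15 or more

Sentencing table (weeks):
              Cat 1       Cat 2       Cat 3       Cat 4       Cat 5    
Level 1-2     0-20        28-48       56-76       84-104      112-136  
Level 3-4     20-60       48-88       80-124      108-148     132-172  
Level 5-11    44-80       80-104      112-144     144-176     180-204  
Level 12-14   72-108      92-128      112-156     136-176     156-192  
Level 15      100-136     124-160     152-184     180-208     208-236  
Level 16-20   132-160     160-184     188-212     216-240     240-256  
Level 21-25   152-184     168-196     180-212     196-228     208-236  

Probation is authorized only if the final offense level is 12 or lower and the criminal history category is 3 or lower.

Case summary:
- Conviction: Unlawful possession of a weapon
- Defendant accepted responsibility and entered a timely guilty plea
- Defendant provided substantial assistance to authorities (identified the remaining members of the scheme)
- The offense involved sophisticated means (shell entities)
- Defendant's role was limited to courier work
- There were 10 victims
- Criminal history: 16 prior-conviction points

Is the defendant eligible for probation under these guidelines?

Base offense level for unlawful possession of a weapon: 15.
R1 applies (level before this adjustment is 15 ≥ 14, so +4): 15 + 4 = 19.
R2 applies: 19 − 3 = 16.
R3 applies: 16 − 3 = 13.
R4 applies (level before this adjustment is 13 ≥ 3, so +3): 13 + 3 = 16.
R5 applies: 16 − 2 = 14.
Final offense level: 14.
Criminal history: 16 prior points → Category 5 (15+).
Level 14 falls in the 12-14 band.
Grid: Level 12-14 × Category 5 = 156-192 weeks.
Probation check: level 14 > 12 and category 5 > 3 → not eligible.

No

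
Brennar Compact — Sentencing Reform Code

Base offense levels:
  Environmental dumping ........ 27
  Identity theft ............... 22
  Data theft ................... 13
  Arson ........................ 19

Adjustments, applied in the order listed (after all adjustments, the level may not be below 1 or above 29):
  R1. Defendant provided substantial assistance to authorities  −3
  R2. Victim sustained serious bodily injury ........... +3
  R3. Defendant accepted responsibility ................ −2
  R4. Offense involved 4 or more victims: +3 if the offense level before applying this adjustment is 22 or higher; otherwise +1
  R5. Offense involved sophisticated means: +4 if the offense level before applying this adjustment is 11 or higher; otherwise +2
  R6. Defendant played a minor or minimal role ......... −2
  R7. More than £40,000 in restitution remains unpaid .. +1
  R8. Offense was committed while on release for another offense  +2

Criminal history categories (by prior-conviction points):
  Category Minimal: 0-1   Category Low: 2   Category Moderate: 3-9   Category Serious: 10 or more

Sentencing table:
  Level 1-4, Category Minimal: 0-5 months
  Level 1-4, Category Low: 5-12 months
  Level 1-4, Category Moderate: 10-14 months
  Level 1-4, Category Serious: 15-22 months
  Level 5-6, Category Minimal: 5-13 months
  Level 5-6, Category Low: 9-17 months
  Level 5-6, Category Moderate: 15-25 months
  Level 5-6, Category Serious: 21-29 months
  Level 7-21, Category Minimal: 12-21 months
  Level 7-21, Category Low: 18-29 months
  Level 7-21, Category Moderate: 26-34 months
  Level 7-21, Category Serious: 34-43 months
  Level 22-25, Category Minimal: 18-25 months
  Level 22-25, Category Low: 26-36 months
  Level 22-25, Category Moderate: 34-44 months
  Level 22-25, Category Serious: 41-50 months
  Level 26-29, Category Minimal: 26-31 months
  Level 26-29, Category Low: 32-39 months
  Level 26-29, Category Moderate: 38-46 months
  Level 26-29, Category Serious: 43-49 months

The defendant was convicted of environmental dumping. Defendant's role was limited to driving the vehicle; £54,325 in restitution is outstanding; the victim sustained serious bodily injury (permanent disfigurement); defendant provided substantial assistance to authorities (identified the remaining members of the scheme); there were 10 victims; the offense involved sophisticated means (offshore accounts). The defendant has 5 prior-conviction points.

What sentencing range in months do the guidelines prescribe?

Base offense level for environmental dumping: 27.
R1 applies: 27 − 3 = 24.
R2 applies: 24 + 3 = 27.
R4 applies (level before this adjustment is 27 ≥ 22, so +3): 27 + 3 = 30.
R5 applies (level before this adjustment is 30 ≥ 11, so +4): 30 + 4 = 34.
R6 applies: 34 − 2 = 32.
R7 applies: 32 + 1 = 33.
R8 does not apply.
Level 33 exceeds the maximum of 29; capped at 29.
Final offense level: 29.
Criminal history: 5 prior points → Category Moderate (3-9).
Level 29 falls in the 26-29 band.
Grid: Level 26-29 × Category Moderate = 38-46 months.

38-46 months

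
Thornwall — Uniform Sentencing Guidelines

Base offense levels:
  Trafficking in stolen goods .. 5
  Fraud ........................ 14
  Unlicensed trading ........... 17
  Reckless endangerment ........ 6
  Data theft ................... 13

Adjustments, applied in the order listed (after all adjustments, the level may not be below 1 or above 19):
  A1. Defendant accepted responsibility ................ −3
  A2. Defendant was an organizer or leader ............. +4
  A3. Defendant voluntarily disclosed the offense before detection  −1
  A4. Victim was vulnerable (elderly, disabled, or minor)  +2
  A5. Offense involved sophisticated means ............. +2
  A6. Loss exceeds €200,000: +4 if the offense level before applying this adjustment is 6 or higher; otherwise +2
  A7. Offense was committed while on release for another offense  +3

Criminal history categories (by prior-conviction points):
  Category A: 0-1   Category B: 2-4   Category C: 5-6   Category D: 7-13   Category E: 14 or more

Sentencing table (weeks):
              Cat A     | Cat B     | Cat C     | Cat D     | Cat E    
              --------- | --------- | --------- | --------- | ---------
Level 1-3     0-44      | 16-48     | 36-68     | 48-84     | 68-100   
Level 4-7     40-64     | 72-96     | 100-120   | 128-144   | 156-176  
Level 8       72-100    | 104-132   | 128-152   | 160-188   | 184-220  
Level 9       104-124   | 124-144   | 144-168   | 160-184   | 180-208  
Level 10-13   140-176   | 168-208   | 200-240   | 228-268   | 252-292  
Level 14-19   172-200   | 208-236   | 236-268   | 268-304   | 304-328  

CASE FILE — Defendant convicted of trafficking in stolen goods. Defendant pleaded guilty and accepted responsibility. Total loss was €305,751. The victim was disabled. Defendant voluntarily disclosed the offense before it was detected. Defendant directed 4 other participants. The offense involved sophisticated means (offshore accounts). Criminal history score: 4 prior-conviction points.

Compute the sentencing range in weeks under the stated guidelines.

Base offense level for trafficking in stolen goods: 5.
A1 applies: 5 − 3 = 2.
A2 applies: 2 + 4 = 6.
A3 applies: 6 − 1 = 5.
A4 applies: 5 + 2 = 7.
A5 applies: 7 + 2 = 9.
A6 applies (level before this adjustment is 9 ≥ 6, so +4): 9 + 4 = 13.
Final offense level: 13.
Criminal history: 4 prior points → Category B (2-4).
Level 13 falls in the 10-13 band.
Grid: Level 10-13 × Category B = 168-208 weeks.

168-208 weeks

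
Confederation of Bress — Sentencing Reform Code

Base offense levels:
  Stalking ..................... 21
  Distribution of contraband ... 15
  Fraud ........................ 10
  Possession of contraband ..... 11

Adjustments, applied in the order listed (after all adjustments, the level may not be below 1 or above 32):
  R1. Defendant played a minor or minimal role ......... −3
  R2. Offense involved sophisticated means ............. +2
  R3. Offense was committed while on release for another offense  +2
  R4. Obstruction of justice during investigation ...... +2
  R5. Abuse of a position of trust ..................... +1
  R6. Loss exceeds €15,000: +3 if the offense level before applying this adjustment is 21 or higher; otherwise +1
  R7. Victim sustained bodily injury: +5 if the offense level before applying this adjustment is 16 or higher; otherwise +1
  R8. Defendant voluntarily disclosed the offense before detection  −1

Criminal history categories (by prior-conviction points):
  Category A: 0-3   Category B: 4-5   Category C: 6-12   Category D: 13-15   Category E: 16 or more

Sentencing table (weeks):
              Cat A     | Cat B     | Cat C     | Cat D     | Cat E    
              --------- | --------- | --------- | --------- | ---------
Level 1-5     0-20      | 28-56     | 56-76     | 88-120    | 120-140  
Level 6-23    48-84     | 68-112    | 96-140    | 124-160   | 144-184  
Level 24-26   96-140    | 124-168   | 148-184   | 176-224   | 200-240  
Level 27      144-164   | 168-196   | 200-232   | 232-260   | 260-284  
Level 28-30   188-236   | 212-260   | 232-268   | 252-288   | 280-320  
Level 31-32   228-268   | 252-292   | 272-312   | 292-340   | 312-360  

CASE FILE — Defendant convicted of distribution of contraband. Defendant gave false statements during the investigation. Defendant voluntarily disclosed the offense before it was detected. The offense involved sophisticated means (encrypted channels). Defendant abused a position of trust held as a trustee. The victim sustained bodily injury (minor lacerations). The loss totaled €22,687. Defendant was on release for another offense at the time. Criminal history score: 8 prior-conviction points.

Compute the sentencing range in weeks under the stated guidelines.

232-268 weeks

Base offense level for distribution of contraband: 15.
R1 does not apply.
R2 applies: 15 + 2 = 17.
R3 applies: 17 + 2 = 19.
R4 applies: 19 + 2 = 21.
R5 applies: 21 + 1 = 22.
R6 applies (level before this adjustment is 22 ≥ 21, so +3): 22 + 3 = 25.
R7 applies (level before this adjustment is 25 ≥ 16, so +5): 25 + 5 = 30.
R8 applies: 30 − 1 = 29.
Final offense level: 29.
Criminal history: 8 prior points → Category C (6-12).
Level 29 falls in the 28-30 band.
Grid: Level 28-30 × Category C = 232-268 weeks.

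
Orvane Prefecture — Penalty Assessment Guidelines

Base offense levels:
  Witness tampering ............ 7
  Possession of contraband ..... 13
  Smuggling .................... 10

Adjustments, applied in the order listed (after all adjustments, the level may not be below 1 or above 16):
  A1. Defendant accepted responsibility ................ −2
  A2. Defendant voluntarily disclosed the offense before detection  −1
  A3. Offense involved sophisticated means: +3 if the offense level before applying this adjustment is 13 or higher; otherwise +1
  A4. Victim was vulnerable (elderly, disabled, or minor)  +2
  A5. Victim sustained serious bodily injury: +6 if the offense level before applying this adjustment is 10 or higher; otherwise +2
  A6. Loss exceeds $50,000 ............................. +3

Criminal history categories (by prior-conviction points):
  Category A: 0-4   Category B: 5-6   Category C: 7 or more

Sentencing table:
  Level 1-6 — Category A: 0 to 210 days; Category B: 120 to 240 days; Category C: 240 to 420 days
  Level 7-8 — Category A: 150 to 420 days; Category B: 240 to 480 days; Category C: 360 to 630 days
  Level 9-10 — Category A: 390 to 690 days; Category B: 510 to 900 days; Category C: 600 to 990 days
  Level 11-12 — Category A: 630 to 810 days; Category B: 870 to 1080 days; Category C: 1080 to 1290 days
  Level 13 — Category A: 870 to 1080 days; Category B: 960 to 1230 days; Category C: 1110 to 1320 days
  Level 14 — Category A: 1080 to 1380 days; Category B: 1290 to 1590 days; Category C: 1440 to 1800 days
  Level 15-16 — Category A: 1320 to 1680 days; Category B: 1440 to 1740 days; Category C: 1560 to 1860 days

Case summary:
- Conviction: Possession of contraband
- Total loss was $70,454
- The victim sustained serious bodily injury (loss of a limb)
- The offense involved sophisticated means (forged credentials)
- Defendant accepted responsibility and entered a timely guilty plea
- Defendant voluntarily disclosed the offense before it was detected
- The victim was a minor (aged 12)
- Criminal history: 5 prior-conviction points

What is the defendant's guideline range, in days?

Base offense level for possession of contraband: 13.
A1 applies: 13 − 2 = 11.
A2 applies: 11 − 1 = 10.
A3 applies (level before this adjustment is 10 < 13, so +1): 10 + 1 = 11.
A4 applies: 11 + 2 = 13.
A5 applies (level before this adjustment is 13 ≥ 10, so +6): 13 + 6 = 19.
A6 applies: 19 + 3 = 22.
Level 22 exceeds the maximum of 16; capped at 16.
Final offense level: 16.
Criminal history: 5 prior points → Category B (5-6).
Level 16 falls in the 15-16 band.
Grid: Level 15-16 × Category B = 1440-1740 days.

1440-1740 days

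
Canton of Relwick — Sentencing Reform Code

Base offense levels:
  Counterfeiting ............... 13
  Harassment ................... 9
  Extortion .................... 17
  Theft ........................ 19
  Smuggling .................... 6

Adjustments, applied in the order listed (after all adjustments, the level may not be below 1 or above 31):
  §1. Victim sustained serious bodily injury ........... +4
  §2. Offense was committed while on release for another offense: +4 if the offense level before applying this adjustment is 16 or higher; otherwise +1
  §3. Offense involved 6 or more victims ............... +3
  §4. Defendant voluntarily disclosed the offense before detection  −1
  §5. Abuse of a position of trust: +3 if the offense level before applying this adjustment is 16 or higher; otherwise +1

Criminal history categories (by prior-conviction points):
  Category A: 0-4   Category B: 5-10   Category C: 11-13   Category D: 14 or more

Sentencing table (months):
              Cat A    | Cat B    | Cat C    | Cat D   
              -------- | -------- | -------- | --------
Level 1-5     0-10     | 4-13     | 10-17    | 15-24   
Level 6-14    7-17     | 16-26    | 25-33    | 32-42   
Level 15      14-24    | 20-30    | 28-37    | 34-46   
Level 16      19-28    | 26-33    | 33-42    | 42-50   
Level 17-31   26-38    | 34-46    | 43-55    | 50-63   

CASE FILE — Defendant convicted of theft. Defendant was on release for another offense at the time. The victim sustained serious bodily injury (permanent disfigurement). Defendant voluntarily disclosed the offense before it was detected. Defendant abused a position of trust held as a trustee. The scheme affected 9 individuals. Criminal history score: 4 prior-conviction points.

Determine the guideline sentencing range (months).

26-38 months

Base offense level for theft: 19.
§1 applies: 19 + 4 = 23.
§2 applies (level before this adjustment is 23 ≥ 16, so +4): 23 + 4 = 27.
§3 applies: 27 + 3 = 30.
§4 applies: 30 − 1 = 29.
§5 applies (level before this adjustment is 29 ≥ 16, so +3): 29 + 3 = 32.
Level 32 exceeds the maximum of 31; capped at 31.
Final offense level: 31.
Criminal history: 4 prior points → Category A (0-4).
Level 31 falls in the 17-31 band.
Grid: Level 17-31 × Category A = 26-38 months.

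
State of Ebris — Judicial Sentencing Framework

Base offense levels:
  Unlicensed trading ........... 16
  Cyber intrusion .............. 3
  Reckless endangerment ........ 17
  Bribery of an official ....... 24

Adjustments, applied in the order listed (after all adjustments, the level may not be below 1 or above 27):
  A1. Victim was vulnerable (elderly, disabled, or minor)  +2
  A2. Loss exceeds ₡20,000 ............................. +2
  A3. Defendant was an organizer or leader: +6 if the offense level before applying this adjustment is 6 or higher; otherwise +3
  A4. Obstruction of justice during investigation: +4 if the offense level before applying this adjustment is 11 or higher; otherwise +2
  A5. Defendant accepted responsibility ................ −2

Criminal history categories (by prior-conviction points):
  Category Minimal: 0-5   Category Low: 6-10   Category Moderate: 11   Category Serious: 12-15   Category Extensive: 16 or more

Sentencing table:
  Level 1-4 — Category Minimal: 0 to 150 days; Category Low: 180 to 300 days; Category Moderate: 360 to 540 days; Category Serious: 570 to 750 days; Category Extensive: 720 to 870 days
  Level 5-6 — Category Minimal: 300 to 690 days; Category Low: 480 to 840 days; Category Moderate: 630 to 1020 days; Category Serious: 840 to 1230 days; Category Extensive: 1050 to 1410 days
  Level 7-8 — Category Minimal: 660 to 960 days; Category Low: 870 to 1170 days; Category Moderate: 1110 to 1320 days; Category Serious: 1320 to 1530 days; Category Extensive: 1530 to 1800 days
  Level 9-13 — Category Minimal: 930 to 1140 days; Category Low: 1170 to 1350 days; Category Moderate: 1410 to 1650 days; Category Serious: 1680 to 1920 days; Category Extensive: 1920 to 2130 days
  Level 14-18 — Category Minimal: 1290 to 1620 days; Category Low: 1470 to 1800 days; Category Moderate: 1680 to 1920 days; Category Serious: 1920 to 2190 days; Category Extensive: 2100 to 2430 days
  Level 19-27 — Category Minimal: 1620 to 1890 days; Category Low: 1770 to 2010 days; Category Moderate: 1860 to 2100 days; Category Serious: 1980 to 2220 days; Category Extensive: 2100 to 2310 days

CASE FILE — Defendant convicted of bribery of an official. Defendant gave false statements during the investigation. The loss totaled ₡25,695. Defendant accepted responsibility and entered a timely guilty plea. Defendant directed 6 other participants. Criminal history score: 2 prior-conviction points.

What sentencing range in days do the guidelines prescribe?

1620-1890 days

Base offense level for bribery of an official: 24.
A1 does not apply.
A2 applies: 24 + 2 = 26.
A3 applies (level before this adjustment is 26 ≥ 6, so +6): 26 + 6 = 32.
A4 applies (level before this adjustment is 32 ≥ 11, so +4): 32 + 4 = 36.
A5 applies: 36 − 2 = 34.
Level 34 exceeds the maximum of 27; capped at 27.
Final offense level: 27.
Criminal history: 2 prior points → Category Minimal (0-5).
Level 27 falls in the 19-27 band.
Grid: Level 19-27 × Category Minimal = 1620-1890 days.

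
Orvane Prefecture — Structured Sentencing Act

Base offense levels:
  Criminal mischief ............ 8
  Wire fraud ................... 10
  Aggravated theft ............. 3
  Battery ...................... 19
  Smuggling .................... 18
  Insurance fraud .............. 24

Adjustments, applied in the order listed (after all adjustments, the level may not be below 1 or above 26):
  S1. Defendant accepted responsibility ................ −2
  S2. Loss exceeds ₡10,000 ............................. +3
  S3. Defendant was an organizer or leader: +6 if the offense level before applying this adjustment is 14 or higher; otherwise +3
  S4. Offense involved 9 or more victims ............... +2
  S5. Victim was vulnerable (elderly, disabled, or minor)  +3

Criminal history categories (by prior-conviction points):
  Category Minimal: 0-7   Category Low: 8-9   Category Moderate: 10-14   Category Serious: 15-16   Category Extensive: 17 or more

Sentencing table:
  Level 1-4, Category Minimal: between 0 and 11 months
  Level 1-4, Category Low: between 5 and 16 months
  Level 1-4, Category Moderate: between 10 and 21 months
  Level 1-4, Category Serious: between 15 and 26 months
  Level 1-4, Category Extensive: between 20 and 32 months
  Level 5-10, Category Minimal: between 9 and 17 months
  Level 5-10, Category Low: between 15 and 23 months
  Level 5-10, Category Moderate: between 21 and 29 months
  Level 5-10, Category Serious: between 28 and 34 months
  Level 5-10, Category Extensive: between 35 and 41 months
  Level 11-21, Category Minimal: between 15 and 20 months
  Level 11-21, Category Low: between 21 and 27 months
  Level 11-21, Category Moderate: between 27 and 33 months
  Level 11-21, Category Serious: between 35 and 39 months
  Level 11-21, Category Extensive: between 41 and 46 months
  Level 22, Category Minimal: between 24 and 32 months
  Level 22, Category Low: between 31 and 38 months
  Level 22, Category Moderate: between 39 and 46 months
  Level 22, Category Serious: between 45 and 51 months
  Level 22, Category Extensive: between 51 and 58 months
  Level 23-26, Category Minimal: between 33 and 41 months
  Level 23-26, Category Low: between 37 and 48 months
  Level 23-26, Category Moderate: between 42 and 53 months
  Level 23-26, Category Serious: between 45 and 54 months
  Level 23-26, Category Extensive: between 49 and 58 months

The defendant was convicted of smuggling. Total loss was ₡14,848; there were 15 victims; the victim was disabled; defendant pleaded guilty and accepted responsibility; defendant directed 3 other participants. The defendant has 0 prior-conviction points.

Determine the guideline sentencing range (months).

Base offense level for smuggling: 18.
S1 applies: 18 − 2 = 16.
S2 applies: 16 + 3 = 19.
S3 applies (level before this adjustment is 19 ≥ 14, so +6): 19 + 6 = 25.
S4 applies: 25 + 2 = 27.
S5 applies: 27 + 3 = 30.
Level 30 exceeds the maximum of 26; capped at 26.
Final offense level: 26.
Criminal history: 0 prior points → Category Minimal (0-7).
Level 26 falls in the 23-26 band.
Grid: Level 23-26 × Category Minimal = 33-41 months.

33-41 months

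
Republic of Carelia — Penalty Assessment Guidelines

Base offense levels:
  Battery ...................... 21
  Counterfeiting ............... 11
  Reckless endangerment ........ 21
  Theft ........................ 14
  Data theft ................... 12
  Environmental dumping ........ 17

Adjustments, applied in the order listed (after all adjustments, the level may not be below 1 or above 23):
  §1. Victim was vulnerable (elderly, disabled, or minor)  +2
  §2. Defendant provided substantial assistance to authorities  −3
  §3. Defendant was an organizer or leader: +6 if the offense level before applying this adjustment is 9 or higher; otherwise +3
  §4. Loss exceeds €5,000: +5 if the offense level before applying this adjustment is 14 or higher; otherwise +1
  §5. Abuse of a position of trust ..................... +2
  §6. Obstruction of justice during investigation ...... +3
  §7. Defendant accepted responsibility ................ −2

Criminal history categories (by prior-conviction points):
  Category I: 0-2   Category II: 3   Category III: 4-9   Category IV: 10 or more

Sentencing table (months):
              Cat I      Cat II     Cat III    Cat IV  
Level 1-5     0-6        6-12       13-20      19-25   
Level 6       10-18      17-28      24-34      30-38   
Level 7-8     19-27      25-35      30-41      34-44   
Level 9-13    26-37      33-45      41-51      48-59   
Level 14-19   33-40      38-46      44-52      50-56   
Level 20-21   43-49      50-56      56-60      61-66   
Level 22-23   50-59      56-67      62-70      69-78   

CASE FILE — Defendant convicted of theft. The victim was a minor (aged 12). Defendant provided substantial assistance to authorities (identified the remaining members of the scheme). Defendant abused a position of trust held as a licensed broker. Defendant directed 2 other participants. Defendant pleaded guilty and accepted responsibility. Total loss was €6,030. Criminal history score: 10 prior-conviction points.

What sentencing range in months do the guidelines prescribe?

69-78 months

Base offense level for theft: 14.
§1 applies: 14 + 2 = 16.
§2 applies: 16 − 3 = 13.
§3 applies (level before this adjustment is 13 ≥ 9, so +6): 13 + 6 = 19.
§4 applies (level before this adjustment is 19 ≥ 14, so +5): 19 + 5 = 24.
§5 applies: 24 + 2 = 26.
§7 applies: 26 − 2 = 24.
Level 24 exceeds the maximum of 23; capped at 23.
Final offense level: 23.
Criminal history: 10 prior points → Category IV (10+).
Level 23 falls in the 22-23 band.
Grid: Level 22-23 × Category IV = 69-78 months.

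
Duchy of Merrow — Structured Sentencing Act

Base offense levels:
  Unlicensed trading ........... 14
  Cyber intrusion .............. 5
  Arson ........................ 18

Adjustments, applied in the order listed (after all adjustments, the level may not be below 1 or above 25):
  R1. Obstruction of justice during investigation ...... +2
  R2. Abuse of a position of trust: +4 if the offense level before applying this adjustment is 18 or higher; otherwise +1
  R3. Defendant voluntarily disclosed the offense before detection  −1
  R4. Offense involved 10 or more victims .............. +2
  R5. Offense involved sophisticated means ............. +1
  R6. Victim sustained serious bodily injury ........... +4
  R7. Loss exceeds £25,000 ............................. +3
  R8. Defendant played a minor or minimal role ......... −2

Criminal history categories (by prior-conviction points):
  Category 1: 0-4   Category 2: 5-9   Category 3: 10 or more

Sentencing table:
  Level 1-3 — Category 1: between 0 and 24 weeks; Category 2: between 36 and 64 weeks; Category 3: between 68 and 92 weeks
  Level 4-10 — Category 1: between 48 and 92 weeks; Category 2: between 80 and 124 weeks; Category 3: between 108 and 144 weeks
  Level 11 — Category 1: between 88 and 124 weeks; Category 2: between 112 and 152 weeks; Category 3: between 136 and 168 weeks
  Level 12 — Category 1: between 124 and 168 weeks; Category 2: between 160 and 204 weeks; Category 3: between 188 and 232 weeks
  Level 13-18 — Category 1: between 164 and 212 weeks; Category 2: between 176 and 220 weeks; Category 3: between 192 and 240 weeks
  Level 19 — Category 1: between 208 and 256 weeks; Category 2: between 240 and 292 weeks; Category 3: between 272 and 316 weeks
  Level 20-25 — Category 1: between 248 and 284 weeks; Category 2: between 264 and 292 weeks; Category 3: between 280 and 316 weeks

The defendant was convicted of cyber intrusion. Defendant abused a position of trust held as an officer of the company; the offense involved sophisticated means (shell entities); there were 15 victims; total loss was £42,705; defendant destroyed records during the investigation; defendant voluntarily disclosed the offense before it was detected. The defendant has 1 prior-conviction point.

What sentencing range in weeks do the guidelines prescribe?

Base offense level for cyber intrusion: 5.
R1 applies: 5 + 2 = 7.
R2 applies (level before this adjustment is 7 < 18, so +1): 7 + 1 = 8.
R3 applies: 8 − 1 = 7.
R4 applies: 7 + 2 = 9.
R5 applies: 9 + 1 = 10.
R7 applies: 10 + 3 = 13.
R8 does not apply.
Final offense level: 13.
Criminal history: 1 prior point → Category 1 (0-4).
Level 13 falls in the 13-18 band.
Grid: Level 13-18 × Category 1 = 164-212 weeks.

164-212 weeks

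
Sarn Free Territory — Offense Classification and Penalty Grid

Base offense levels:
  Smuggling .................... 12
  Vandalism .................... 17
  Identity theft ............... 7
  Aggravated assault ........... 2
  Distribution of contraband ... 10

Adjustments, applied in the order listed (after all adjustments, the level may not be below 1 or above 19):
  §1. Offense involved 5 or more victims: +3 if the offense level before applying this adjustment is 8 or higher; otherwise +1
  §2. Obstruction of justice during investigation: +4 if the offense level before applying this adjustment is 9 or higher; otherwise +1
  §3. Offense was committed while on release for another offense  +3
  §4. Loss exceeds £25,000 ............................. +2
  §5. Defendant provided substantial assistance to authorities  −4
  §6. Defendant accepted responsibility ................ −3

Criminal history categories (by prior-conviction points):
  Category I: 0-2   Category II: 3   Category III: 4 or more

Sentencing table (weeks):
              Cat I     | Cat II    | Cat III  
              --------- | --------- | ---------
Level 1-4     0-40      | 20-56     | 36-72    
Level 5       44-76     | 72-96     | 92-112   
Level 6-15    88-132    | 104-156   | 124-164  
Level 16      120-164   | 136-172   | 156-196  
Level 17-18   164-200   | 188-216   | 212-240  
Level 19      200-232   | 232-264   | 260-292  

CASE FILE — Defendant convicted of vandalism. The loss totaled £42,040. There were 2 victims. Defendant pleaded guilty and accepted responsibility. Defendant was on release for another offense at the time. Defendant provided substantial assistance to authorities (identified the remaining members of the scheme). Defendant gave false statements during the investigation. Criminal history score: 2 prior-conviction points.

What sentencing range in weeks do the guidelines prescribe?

200-232 weeks

Base offense level for vandalism: 17.
§1 does not apply.
§2 applies (level before this adjustment is 17 ≥ 9, so +4): 17 + 4 = 21.
§3 applies: 21 + 3 = 24.
§4 applies: 24 + 2 = 26.
§5 applies: 26 − 4 = 22.
§6 applies: 22 − 3 = 19.
Final offense level: 19.
Criminal history: 2 prior points → Category I (0-2).
Level 19 falls in the 19 band.
Grid: Level 19 × Category I = 200-232 weeks.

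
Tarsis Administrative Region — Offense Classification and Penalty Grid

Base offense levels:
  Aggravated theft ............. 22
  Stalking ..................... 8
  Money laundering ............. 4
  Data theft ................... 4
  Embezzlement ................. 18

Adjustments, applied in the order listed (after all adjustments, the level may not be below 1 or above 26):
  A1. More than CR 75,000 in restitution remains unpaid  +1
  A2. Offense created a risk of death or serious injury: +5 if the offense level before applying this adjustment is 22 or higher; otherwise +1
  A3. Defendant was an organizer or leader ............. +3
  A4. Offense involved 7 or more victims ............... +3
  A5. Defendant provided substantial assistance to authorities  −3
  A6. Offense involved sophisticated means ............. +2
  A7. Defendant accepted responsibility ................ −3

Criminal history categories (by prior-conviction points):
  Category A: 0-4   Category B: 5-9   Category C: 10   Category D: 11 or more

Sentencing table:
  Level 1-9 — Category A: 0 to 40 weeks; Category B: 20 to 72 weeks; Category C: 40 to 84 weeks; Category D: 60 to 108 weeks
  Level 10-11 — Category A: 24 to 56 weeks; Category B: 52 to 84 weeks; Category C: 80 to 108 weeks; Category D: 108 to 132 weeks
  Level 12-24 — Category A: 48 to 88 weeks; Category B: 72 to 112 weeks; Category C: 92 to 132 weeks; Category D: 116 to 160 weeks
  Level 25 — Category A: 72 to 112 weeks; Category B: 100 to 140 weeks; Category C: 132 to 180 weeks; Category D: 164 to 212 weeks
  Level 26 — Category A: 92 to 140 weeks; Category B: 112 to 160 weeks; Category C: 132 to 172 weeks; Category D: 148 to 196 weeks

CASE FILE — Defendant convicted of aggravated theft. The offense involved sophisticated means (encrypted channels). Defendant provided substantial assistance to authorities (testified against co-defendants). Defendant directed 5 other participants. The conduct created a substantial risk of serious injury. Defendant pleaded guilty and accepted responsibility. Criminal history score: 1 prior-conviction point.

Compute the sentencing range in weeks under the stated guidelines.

Base offense level for aggravated theft: 22.
A1 does not apply.
A2 applies (level before this adjustment is 22 ≥ 22, so +5): 22 + 5 = 27.
A3 applies: 27 + 3 = 30.
A4 does not apply.
A5 applies: 30 − 3 = 27.
A6 applies: 27 + 2 = 29.
A7 applies: 29 − 3 = 26.
Final offense level: 26.
Criminal history: 1 prior point → Category A (0-4).
Level 26 falls in the 26 band.
Grid: Level 26 × Category A = 92-140 weeks.

92-140 weeks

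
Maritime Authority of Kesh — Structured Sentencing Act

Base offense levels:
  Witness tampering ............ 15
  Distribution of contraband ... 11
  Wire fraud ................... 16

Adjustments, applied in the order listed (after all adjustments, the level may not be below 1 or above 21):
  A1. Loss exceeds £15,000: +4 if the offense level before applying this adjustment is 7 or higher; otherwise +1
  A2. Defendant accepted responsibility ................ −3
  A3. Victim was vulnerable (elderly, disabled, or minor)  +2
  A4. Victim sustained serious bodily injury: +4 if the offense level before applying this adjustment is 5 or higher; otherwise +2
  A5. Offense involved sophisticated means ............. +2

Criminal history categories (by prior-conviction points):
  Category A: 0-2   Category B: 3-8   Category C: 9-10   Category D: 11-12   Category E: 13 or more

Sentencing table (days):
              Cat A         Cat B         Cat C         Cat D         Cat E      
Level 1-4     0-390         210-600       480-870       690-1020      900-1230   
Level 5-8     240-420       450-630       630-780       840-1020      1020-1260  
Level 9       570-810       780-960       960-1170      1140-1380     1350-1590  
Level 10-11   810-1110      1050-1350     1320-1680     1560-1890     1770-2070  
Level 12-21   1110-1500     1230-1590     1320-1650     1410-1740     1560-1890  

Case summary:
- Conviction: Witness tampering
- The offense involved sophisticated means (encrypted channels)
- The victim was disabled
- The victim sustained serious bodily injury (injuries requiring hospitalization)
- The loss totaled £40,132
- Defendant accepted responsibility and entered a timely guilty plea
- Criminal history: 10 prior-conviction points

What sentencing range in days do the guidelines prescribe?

1320-1650 days

Base offense level for witness tampering: 15.
A1 applies (level before this adjustment is 15 ≥ 7, so +4): 15 + 4 = 19.
A2 applies: 19 − 3 = 16.
A3 applies: 16 + 2 = 18.
A4 applies (level before this adjustment is 18 ≥ 5, so +4): 18 + 4 = 22.
A5 applies: 22 + 2 = 24.
Level 24 exceeds the maximum of 21; capped at 21.
Final offense level: 21.
Criminal history: 10 prior points → Category C (9-10).
Level 21 falls in the 12-21 band.
Grid: Level 12-21 × Category C = 1320-1650 days.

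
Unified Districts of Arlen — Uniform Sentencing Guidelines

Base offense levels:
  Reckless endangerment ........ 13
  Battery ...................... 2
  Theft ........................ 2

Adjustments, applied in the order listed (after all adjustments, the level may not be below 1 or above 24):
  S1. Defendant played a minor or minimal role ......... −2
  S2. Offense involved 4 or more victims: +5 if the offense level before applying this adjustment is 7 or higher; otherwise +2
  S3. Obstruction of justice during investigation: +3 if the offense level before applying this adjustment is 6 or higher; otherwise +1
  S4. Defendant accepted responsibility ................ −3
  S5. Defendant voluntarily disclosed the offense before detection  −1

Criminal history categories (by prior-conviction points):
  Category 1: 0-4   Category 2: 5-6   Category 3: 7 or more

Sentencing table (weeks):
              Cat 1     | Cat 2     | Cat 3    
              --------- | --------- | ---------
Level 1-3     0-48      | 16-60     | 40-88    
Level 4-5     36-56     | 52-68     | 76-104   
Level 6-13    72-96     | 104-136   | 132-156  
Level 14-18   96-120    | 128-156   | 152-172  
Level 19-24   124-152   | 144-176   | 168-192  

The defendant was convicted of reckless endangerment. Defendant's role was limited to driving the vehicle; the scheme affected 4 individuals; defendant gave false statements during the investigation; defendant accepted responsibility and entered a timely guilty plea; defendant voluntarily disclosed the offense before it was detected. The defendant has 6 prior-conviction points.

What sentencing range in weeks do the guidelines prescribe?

Base offense level for reckless endangerment: 13.
S1 applies: 13 − 2 = 11.
S2 applies (level before this adjustment is 11 ≥ 7, so +5): 11 + 5 = 16.
S3 applies (level before this adjustment is 16 ≥ 6, so +3): 16 + 3 = 19.
S4 applies: 19 − 3 = 16.
S5 applies: 16 − 1 = 15.
Final offense level: 15.
Criminal history: 6 prior points → Category 2 (5-6).
Level 15 falls in the 14-18 band.
Grid: Level 14-18 × Category 2 = 128-156 weeks.

128-156 weeks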